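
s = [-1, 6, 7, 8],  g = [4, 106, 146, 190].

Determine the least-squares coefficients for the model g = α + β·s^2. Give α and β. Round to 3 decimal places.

α = 0.694, β = 2.955

MᵀM·[α, β]ᵀ = Mᵀg reads: 4·α + 150·β = 446;  150·α + 7794·β = 23134.
Determinant 4·7794 − 150² = 8676.
α = (446·7794 − 150·23134)/8676 = 502/723; β = (4·23134 − 150·446)/8676 = 6409/2169.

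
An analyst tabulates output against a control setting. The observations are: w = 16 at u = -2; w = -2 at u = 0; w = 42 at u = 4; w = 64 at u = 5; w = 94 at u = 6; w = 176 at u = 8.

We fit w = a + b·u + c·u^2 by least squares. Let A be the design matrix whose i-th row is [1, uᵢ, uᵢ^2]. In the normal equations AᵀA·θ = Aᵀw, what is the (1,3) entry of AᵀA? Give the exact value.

Row 1 ↔ basis 1, column 3 ↔ basis u^2, so (AᵀA)_{1,3} = Σᵢ u^2 = (1)·(4) + (1)·(0) + (1)·(16) + (1)·(25) + (1)·(36) + (1)·(64) = 145.

145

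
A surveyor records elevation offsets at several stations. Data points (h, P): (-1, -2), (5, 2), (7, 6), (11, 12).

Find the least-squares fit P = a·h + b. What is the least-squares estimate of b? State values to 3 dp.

Compute the Gram sums: Σh·h = 196, Σh = 22, Σ1 = 4.
Right-hand side: Σh·P = 186, ΣP = 18.
Normal equations: [[196, 22]; [22, 4]]·[a, b]ᵀ = [186, 18]ᵀ.
Eliminating b: 4·(row 1) − 22·(row 2) gives 300·a = 4·186 − 22·18 = 348, so a = 29/25.
Then b = (18 − 22·(29/25))/4 = -47/25.

b = -1.880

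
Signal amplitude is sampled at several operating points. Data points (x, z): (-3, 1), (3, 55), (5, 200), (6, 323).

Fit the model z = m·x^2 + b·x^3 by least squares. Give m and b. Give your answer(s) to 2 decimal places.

m = 3.09, b = 0.98

Normal-equation sums: Σx^2·x^2 = 2083, Σx^2·x^3 = 10901, Σx^3·x^3 = 63739.
Moment sums: Σx^2·z = 17132, Σx^3·z = 96226.
So MᵀM·[m, b]ᵀ = Mᵀz: [[2083, 10901]; [10901, 63739]]·[m, b]ᵀ = [17132, 96226]ᵀ.
Eliminating b: 63739·(row 1) − 10901·(row 2) gives 13936536·m = 63739·17132 − 10901·96226 = 43016922, so m = 2389829/774252.
Then b = (96226 − 10901·(2389829/774252))/63739 = 760157/774252.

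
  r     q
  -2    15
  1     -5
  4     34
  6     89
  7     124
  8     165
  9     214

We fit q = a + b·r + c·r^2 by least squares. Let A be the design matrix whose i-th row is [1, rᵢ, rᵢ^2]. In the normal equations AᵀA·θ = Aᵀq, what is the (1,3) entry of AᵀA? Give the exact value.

Row 1 ↔ basis 1, column 3 ↔ basis r^2, so (AᵀA)_{1,3} = Σᵢ r^2 = (1)·(4) + (1)·(1) + (1)·(16) + (1)·(36) + (1)·(49) + (1)·(64) + (1)·(81) = 251.

251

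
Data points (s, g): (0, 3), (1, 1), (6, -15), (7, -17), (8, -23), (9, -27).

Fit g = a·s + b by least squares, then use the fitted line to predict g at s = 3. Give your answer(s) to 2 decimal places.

ĝ = -5.90

The normal equations are: 231·a + 31·b = -635;  31·a + 6·b = -78.
Determinant 231·6 − 31² = 425.
a = ((-635)·6 − 31·(-78))/425 = -1392/425; b = (231·(-78) − 31·(-635))/425 = 1667/425.
At s = 3: ĝ = (-1392/425)·(3) + (1667/425)·(1) = -2509/425.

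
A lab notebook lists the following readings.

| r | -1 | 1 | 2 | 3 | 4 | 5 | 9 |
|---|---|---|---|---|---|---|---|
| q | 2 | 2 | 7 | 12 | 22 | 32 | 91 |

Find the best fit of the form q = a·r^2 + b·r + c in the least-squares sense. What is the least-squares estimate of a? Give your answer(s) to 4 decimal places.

a = 1.0089

Normal-equation sums: Σr^2·r^2 = 7541, Σr^2·r = 953, Σr^2 = 137, Σr·r = 137, Σr = 23, Σ1 = 7.
And Σr^2·q = 8663, Σr·q = 1117, Σq = 168.
AᵀA·[a, b, c]ᵀ = Aᵀq becomes [[7541, 953, 137]; [953, 137, 23]; [137, 23, 7]]·[a, b, c]ᵀ = [8663, 1117, 168]ᵀ.
Solving the 3×3 system (Gaussian elimination) gives a = 32245/31962, b = 30017/31962, c = 890/761.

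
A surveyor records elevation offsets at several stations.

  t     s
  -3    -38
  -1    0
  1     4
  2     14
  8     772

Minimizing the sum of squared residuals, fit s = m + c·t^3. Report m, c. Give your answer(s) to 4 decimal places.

Compute the Gram sums: Σ1 = 5, Σt^3 = 493, Σt^3·t^3 = 262939.
And Σs = 752, Σt^3·s = 396406.
AᵀA·[m, c]ᵀ = Aᵀs becomes [[5, 493]; [493, 262939]]·[m, c]ᵀ = [752, 396406]ᵀ.
det = 5·262939 − 493² = 1071646.
m = (752·262939 − 493·396406)/1071646 = 67705/31519; c = (5·396406 − 493·752)/1071646 = 47391/31519.

m = 2.1481, c = 1.5036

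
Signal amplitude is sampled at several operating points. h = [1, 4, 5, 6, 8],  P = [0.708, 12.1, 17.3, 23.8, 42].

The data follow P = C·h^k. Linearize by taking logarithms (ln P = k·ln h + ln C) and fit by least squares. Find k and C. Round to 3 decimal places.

k = 1.967, C = 0.726

Linearized form: ln P = k·ln h + ln C. From the 5 transformed points,
Σln h = 6.8669, Σ(ln h)² = 12.0466, Σln P = 11.9060, Σln h·ln P = 21.4959.
Normal system: [[12.0466, 6.8669]; [6.8669, 5]]·[k, ln C]ᵀ = [21.4959, 11.9060]ᵀ.
Δ = 12.0466·5 − (6.8669)² = 13.0781; k = (21.4959·5 − 6.8669·11.9060)/13.0781 = 1.96681, ln C = (12.0466·11.9060 − 6.8669·21.4959)/13.0781 = -0.32000, so C = exp(-0.32000) = 0.72615.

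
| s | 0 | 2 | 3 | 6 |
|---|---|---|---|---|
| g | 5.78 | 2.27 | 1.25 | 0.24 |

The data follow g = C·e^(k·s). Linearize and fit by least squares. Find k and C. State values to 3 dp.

Linearized form: ln g = k·s + ln C. From the 4 transformed points,
Over the data: Σs = 11.0000, Σ(s)² = 49.0000, Σln g = 1.3702, Σs·ln g = -6.2537.
Normal system: [[49.0000, 11.0000]; [11.0000, 4]]·[k, ln C]ᵀ = [-6.2537, 1.3702]ᵀ.
Solving (det = 75.0000): k = -0.53450, ln C = 1.81241, so C = exp(1.81241) = 6.12522.

k = -0.534, C = 6.125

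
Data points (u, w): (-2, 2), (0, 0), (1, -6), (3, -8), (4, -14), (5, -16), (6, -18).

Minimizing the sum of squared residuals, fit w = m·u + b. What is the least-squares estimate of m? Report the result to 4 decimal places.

Compute the Gram sums: Σu·u = 91, Σu = 17, Σ1 = 7.
Right-hand side: Σu·w = -278, Σw = -60.
XᵀX·[m, b]ᵀ = Xᵀw becomes [[91, 17]; [17, 7]]·[m, b]ᵀ = [-278, -60]ᵀ.
Δ = 91·7 − 17² = 348.
m = ((-278)·7 − 17·(-60))/348 = -463/174; b = (91·(-60) − 17·(-278))/348 = -367/174.

m = -2.6609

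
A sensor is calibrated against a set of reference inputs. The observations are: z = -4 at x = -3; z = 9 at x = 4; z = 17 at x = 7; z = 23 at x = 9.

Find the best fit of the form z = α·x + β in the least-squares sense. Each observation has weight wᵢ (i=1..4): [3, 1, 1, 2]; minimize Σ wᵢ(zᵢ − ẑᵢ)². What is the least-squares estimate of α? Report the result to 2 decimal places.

AᵀWA·[α, β]ᵀ = AᵀWz reads: 254·α + 20·β = 605;  20·α + 7·β = 60.
(Σwᵢ·x·x = 254, Σwᵢ·x = 20, Σwᵢ·1 = 7, Σwᵢ·x·z = 605, Σwᵢ·z = 60.)
Δ = 254·7 − 20² = 1378.
α = (605·7 − 20·60)/1378 = 3035/1378; β = (254·60 − 20·605)/1378 = 1570/689.

α = 2.20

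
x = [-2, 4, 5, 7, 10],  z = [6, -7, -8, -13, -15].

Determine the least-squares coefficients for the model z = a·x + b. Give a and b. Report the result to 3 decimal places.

Sums needed: Σx·x = 194, Σx = 24, Σ1 = 5.
Right-hand side: Σx·z = -321, Σz = -37.
det = 194·5 − 24² = 394.
a = ((-321)·5 − 24·(-37))/394 = -717/394; b = (194·(-37) − 24·(-321))/394 = 263/197.

a = -1.820, b = 1.335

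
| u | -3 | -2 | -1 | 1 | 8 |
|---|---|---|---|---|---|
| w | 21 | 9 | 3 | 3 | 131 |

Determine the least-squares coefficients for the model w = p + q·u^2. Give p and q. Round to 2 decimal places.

p = 1.36, q = 2.03

Entries of XᵀX: Σ1 = 5, Σu^2 = 79, Σu^2·u^2 = 4195.
Right-hand side: Σw = 167, Σu^2·w = 8615.
Δ = 5·4195 − 79² = 14734.
p = (167·4195 − 79·8615)/14734 = 9990/7367; q = (5·8615 − 79·167)/14734 = 14941/7367.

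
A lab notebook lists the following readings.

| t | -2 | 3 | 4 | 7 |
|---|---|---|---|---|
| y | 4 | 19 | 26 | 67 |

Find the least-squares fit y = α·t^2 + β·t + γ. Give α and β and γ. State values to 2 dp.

Entries of MᵀM: Σt^2·t^2 = 2754, Σt^2·t = 426, Σt^2 = 78, Σt·t = 78, Σt = 12, Σ1 = 4.
Moment sums: Σt^2·y = 3886, Σt·y = 622, Σy = 116.
Normal equations: [[2754, 426, 78]; [426, 78, 12]; [78, 12, 4]]·[α, β, γ]ᵀ = [3886, 622, 116]ᵀ.
Inverting the 3×3 Gram matrix, [α, β, γ]ᵀ = [2600/2487, 4339/2487, 2802/829]ᵀ.

α = 1.05, β = 1.74, γ = 3.38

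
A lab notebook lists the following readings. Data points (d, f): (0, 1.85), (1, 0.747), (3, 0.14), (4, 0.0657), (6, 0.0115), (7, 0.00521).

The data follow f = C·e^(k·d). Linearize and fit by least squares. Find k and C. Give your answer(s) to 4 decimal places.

k = -0.8364, C = 1.7851

With ln fᵢ as the transformed response and dᵢ as the regressor:
Σd = 21.0000, Σ(d)² = 111.0000, Σln f = -14.0879, Σd·ln f = -80.6733.
Equations: 111.0000·k + 21.0000·ln C = -80.6733;  21.0000·k + 6·ln C = -14.0879.
Solving (det = 225.0000): k = -0.83642, ln C = 0.57950, so C = exp(0.57950) = 1.78515.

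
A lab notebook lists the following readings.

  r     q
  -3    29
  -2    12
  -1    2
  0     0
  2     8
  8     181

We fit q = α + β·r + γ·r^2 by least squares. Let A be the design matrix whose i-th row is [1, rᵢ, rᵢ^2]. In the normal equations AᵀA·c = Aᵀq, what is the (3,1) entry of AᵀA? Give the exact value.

Row 3 ↔ basis r^2, column 1 ↔ basis 1, so (AᵀA)_{3,1} = Σᵢ r^2 = (9)·(1) + (4)·(1) + (1)·(1) + (0)·(1) + (4)·(1) + (64)·(1) = 82.

82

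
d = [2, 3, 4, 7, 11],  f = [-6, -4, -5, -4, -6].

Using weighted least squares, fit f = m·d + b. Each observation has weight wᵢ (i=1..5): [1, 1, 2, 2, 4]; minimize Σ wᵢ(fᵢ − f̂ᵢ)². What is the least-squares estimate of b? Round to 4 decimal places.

b = -4.3450

Setting ∂/∂m … = 0 gives: 627·m + 71·b = -384;  71·m + 10·b = -52.
Determinant 627·10 − 71² = 1229.
m = ((-384)·10 − 71·(-52))/1229 = -148/1229; b = (627·(-52) − 71·(-384))/1229 = -5340/1229.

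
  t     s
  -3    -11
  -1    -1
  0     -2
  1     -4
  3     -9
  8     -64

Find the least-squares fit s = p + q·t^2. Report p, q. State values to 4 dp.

p = -1.5162, q = -0.9750

Sums needed: Σ1 = 6, Σt^2 = 84, Σt^2·t^2 = 4260.
Moment sums: Σs = -91, Σt^2·s = -4281.
Δ = 6·4260 − 84² = 18504.
p = ((-91)·4260 − 84·(-4281))/18504 = -1169/771; q = (6·(-4281) − 84·(-91))/18504 = -3007/3084.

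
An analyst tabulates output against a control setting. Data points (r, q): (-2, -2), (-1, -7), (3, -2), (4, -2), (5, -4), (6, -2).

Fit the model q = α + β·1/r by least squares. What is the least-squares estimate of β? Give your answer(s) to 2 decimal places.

Entries of XᵀX: Σ1 = 6, Σ1/r = -11/20, Σ1/r·1/r = 5369/3600.
Right-hand side: Σq = -19, Σ1/r·q = 57/10.
XᵀX·[α, β]ᵀ = Xᵀq becomes [[6, -11/20]; [-11/20, 5369/3600]]·[α, β]ᵀ = [-19, 57/10]ᵀ.
Δ = 6·(5369/3600) − (-11/20)² = 415/48.
α = ((-19)·(5369/3600) − (-11/20)·(57/10))/(415/48) = -3629/1245; β = (6·(57/10) − (-11/20)·(-19))/(415/48) = 228/83.

β = 2.75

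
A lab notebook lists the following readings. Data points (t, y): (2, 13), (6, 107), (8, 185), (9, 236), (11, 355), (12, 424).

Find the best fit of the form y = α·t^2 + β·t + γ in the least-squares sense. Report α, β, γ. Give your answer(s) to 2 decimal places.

α = 3.03, β = -1.46, γ = 4.30

Sums needed: Σt^2·t^2 = 47346, Σt^2·t = 4524, Σt^2 = 450, Σt·t = 450, Σt = 48, Σ1 = 6.
And Σt^2·y = 138871, Σt·y = 13265, Σy = 1320.
Row-reducing yields α = 667/220, β = -241/165, γ = 2837/660.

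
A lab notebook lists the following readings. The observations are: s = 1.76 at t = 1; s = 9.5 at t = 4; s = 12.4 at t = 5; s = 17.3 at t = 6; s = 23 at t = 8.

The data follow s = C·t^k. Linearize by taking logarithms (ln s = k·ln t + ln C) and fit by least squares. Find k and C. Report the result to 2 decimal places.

k = 1.24, C = 1.74

Linearized form: ln s = k·ln t + ln C. From the 5 transformed points,
Over the data: Σln t = 6.8669, Σ(ln t)² = 12.0466, Σln s = 11.3205, Σln t·ln s = 18.8009.
Normal system: [[12.0466, 6.8669]; [6.8669, 5]]·[k, ln C]ᵀ = [18.8009, 11.3205]ᵀ.
Δ = 12.0466·5 − (6.8669)² = 13.0781; k = (18.8009·5 − 6.8669·11.3205)/13.0781 = 1.24385, ln C = (12.0466·11.3205 − 6.8669·18.8009)/13.0781 = 0.55581, so C = exp(0.55581) = 1.74335.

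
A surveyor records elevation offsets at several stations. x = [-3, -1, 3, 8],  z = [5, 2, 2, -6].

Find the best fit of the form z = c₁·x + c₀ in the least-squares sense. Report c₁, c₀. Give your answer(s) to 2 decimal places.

Entries of AᵀA: Σx·x = 83, Σx = 7, Σ1 = 4.
And Σx·z = -59, Σz = 3.
Eliminating c₀: 4·(row 1) − 7·(row 2) gives 283·c₁ = 4·(-59) − 7·3 = -257, so c₁ = -257/283.
Then c₀ = (3 − 7·(-257/283))/4 = 662/283.

c₁ = -0.91, c₀ = 2.34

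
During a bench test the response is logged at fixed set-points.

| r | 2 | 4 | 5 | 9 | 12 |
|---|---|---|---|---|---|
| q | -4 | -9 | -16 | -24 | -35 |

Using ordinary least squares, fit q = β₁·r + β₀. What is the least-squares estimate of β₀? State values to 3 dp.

β₀ = 1.718

The normal equations are: 270·β₁ + 32·β₀ = -760;  32·β₁ + 5·β₀ = -88.
(Σr·r = 270, Σr = 32, Σ1 = 5, Σr·q = -760, Σq = -88.)
Determinant 270·5 − 32² = 326.
β₁ = ((-760)·5 − 32·(-88))/326 = -492/163; β₀ = (270·(-88) − 32·(-760))/326 = 280/163.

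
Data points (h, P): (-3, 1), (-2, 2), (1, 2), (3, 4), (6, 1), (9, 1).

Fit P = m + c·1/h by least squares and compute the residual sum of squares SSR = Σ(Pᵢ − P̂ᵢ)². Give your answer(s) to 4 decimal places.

SSR = 6.3192

Forming AᵀA = [[6, 7/9]; [7/9, 245/162]] and AᵀP = [11, 41/18]ᵀ gives AᵀA·[m, c]ᵀ = AᵀP.
Eliminating c: (245/162)·(row 1) − (7/9)·(row 2) gives (686/81)·m = (245/162)·11 − (7/9)·(41/18) = 1204/81, so m = 86/49.
Then c = ((41/18) − (7/9)·(86/49))/(245/162) = 207/343.
Residuals: -190/343, 375/686, -123/343, 701/343, -587/686, -282/343; SSR = 4335/686.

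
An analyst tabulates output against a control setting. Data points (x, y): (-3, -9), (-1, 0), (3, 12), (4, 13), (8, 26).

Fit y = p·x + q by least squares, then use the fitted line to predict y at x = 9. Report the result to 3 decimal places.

ŷ = 29.364

The normal system AᵀA·[p, q]ᵀ = Aᵀy is [[99, 11]; [11, 5]]·[p, q]ᵀ = [323, 42]ᵀ.
det = 99·5 − 11² = 374.
p = (323·5 − 11·42)/374 = 1153/374; q = (99·42 − 11·323)/374 = 55/34.
At x = 9: ŷ = (1153/374)·(9) + (55/34)·(1) = 323/11.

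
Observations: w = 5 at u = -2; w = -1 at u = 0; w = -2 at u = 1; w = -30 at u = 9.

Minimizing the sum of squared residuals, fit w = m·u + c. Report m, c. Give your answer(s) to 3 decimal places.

Forming XᵀX = [[86, 8]; [8, 4]] and Xᵀw = [-282, -28]ᵀ gives XᵀX·[m, c]ᵀ = Xᵀw.
Δ = 86·4 − 8² = 280.
m = ((-282)·4 − 8·(-28))/280 = -113/35; c = (86·(-28) − 8·(-282))/280 = -19/35.

m = -3.229, c = -0.543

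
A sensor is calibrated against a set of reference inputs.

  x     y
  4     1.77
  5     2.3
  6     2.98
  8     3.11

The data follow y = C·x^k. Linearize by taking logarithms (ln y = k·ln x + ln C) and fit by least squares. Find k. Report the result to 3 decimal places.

k = 0.835

Linearized form: ln y = k·ln x + ln C. From the 4 transformed points,
Σln x = 6.8669, Σ(ln x)² = 12.0466, Σln y = 3.6304, Σln x·ln y = 6.4479.
Equations: 12.0466·k + 6.8669·ln C = 6.4479;  6.8669·k + 4·ln C = 3.6304.
Δ = 12.0466·4 − (6.8669)² = 1.0316; k = (6.4479·4 − 6.8669·3.6304)/1.0316 = 0.83532, ln C = (12.0466·3.6304 − 6.8669·6.4479)/1.0316 = -0.52641.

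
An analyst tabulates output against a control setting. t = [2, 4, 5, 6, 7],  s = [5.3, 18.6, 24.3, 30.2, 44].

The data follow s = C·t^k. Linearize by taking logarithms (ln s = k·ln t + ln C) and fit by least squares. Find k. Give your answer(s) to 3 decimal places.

k = 1.640

Let Y = ln s. Fitting Y = k·ln t + ln C by least squares:
XᵀX = [[11.9895, 7.4265]; [7.4265, 5]], rhs = [23.8129, 14.9734]ᵀ  (here Σln t = 7.4265, Σ(ln t)² = 11.9895, Σln s = 14.9734, Σln t·ln s = 23.8129).
Solving (det = 4.7940): k = 1.64041, ln C = 0.55815.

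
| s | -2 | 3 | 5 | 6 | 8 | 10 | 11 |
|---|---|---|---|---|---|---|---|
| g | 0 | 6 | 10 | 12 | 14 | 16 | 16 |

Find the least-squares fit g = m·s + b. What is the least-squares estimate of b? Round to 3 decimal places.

Setting ∂/∂m … = 0 gives: 359·m + 41·b = 588;  41·m + 7·b = 74.
Eliminating b: 7·(row 1) − 41·(row 2) gives 832·m = 7·588 − 41·74 = 1082, so m = 541/416.
Then b = (74 − 41·(541/416))/7 = 1229/416.

b = 2.954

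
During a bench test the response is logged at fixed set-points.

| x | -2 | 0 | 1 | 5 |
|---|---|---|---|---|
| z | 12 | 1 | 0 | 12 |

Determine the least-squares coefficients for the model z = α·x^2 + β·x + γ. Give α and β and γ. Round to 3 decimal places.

α = 1.035, β = -3.078, γ = 1.569

The normal equations are: 642·α + 118·β + 30·γ = 348;  118·α + 30·β + 4·γ = 36;  30·α + 4·β + 4·γ = 25.
Inverting the 3×3 Gram matrix, [α, β, γ]ᵀ = [3205/3098, -9537/3098, 2431/1549]ᵀ.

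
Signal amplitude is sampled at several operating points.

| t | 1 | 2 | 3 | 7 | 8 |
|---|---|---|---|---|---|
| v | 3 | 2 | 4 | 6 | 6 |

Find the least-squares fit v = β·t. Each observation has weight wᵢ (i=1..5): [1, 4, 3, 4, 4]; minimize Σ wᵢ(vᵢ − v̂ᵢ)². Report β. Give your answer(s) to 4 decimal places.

β = 0.8367

Normal-equation sums: Σwᵢ·t·t = 496.
For XᵀWv: Σwᵢ·t·v = 415.
Normal equations: [[496]]·[β]ᵀ = [415]ᵀ.
β = 415/496 = 0.836694.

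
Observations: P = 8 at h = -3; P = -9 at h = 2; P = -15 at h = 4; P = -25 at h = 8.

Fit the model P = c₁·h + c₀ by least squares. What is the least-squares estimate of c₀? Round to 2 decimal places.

From the data, Σh·h = 93, Σh = 11, Σ1 = 4.
Right-hand side: Σh·P = -302, ΣP = -41.
Normal equations: [[93, 11]; [11, 4]]·[c₁, c₀]ᵀ = [-302, -41]ᵀ.
Eliminating c₀: 4·(row 1) − 11·(row 2) gives 251·c₁ = 4·(-302) − 11·(-41) = -757, so c₁ = -757/251.
Then c₀ = ((-41) − 11·(-757/251))/4 = -491/251.

c₀ = -1.96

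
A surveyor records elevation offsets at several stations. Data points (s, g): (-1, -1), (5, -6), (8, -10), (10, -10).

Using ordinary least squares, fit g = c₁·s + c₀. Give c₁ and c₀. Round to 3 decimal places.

c₁ = -0.877, c₀ = -1.928

Setting ∂/∂c₁ … = 0 gives: 190·c₁ + 22·c₀ = -209;  22·c₁ + 4·c₀ = -27.
det = 190·4 − 22² = 276.
c₁ = ((-209)·4 − 22·(-27))/276 = -121/138; c₀ = (190·(-27) − 22·(-209))/276 = -133/69.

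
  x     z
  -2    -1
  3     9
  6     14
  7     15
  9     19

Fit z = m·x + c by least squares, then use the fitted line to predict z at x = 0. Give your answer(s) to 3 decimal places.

ẑ = 2.943

Sums needed: Σx·x = 179, Σx = 23, Σ1 = 5.
Moment sums: Σx·z = 389, Σz = 56.
Normal equations: [[179, 23]; [23, 5]]·[m, c]ᵀ = [389, 56]ᵀ.
det = 179·5 − 23² = 366.
m = (389·5 − 23·56)/366 = 219/122; c = (179·56 − 23·389)/366 = 359/122.
At x = 0: ẑ = (219/122)·(0) + (359/122)·(1) = 359/122.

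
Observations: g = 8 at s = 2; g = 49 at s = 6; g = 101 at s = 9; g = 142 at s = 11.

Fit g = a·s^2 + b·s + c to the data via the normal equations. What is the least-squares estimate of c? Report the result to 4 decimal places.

The normal equations are: 22514·a + 2284·b + 242·c = 27159;  2284·a + 242·b + 28·c = 2781;  242·a + 28·b + 4·c = 300.
Solving the 3×3 system (Gaussian elimination) gives a = 2104/2343, b = 15401/4686, c = -3647/1562.

c = -2.3348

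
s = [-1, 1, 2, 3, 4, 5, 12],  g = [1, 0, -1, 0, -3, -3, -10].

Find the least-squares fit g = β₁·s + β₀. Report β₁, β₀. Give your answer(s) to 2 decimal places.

Compute the Gram sums: Σs·s = 200, Σs = 26, Σ1 = 7.
And Σs·g = -150, Σg = -16.
Normal equations: [[200, 26]; [26, 7]]·[β₁, β₀]ᵀ = [-150, -16]ᵀ.
det = 200·7 − 26² = 724.
β₁ = ((-150)·7 − 26·(-16))/724 = -317/362; β₀ = (200·(-16) − 26·(-150))/724 = 175/181.

β₁ = -0.88, β₀ = 0.97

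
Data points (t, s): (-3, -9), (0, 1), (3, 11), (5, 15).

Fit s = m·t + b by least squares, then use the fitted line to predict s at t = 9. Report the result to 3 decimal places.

Setting ∂/∂m … = 0 gives: 43·m + 5·b = 135;  5·m + 4·b = 18.
(Σt·t = 43, Σt = 5, Σ1 = 4, Σt·s = 135, Σs = 18.)
Determinant 43·4 − 5² = 147.
m = (135·4 − 5·18)/147 = 150/49; b = (43·18 − 5·135)/147 = 33/49.
At t = 9: ŝ = (150/49)·(9) + (33/49)·(1) = 1383/49.

ŝ = 28.224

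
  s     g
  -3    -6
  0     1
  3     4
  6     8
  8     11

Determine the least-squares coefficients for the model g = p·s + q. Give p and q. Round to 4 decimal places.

Entries of AᵀA: Σs·s = 118, Σs = 14, Σ1 = 5.
Right-hand side: Σs·g = 166, Σg = 18.
Δ = 118·5 − 14² = 394.
p = (166·5 − 14·18)/394 = 289/197; q = (118·18 − 14·166)/394 = -100/197.

p = 1.4670, q = -0.5076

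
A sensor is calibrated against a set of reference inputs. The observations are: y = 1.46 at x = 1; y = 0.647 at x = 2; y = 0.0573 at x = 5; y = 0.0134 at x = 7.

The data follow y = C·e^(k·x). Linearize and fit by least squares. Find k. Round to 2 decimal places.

k = -0.79

Taking logs, ln y = k·x + ln C, so regress ln y on x.
Σx = 15.0000, Σ(x)² = 79.0000, Σln y = -7.2289, Σx·ln y = -44.9772.
Normal system: [[79.0000, 15.0000]; [15.0000, 4]]·[k, ln C]ᵀ = [-44.9772, -7.2289]ᵀ.
Δ = 79.0000·4 − (15.0000)² = 91.0000; k = (-44.9772·4 − 15.0000·-7.2289)/91.0000 = -0.78544, ln C = (79.0000·-7.2289 − 15.0000·-44.9772)/91.0000 = 1.13815.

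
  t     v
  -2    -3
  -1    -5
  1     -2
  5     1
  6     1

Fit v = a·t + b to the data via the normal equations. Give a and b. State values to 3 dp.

AᵀA·[a, b]ᵀ = Aᵀv reads: 67·a + 9·b = 20;  9·a + 5·b = -8.
Determinant 67·5 − 9² = 254.
a = (20·5 − 9·(-8))/254 = 86/127; b = (67·(-8) − 9·20)/254 = -358/127.

a = 0.677, b = -2.819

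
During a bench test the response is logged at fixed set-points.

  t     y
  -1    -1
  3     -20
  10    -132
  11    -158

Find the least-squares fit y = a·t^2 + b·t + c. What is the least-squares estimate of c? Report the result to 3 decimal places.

With design matrix X, XᵀX = [[24723, 2357, 231]; [2357, 231, 23]; [231, 23, 4]] and Xᵀy = [-32499, -3117, -311]ᵀ.
Inverting the 3×3 Gram matrix, [a, b, c]ᵀ = [-6875/6572, -16809/6572, -8645/3286]ᵀ.

c = -2.631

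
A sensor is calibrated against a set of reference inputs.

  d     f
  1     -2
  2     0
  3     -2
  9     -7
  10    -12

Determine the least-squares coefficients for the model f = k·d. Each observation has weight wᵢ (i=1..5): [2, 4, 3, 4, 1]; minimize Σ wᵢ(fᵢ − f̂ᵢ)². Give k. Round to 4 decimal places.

k = -0.8401

The normal equations are: 469·k = -394.
Hence k = -394 / 469 ≈ -0.840085.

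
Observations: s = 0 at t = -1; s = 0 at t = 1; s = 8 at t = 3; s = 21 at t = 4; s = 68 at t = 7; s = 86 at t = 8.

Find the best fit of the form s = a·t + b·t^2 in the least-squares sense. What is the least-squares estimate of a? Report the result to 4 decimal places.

a = -0.7957

With design matrix M, MᵀM = [[140, 946]; [946, 6836]] and Mᵀs = [1272, 9244]ᵀ.
det = 140·6836 − 946² = 62124.
a = (1272·6836 − 946·9244)/62124 = -74/93; b = (140·9244 − 946·1272)/62124 = 136/93.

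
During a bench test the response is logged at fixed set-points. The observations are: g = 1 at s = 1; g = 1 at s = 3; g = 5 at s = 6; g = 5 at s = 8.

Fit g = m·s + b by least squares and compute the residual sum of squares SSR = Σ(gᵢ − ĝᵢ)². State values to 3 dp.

SSR = 2.207

XᵀX·[m, b]ᵀ = Xᵀg reads: 110·m + 18·b = 74;  18·m + 4·b = 12.
Eliminating b: 4·(row 1) − 18·(row 2) gives 116·m = 4·74 − 18·12 = 80, so m = 20/29.
Then b = (12 − 18·(20/29))/4 = -3/29.
Residuals: 12/29, -28/29, 28/29, -12/29; SSR = 64/29.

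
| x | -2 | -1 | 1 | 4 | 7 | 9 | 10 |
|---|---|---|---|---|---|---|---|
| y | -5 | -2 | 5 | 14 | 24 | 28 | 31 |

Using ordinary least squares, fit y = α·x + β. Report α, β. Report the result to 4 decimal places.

The normal system AᵀA·[α, β]ᵀ = Aᵀy is [[252, 28]; [28, 7]]·[α, β]ᵀ = [803, 95]ᵀ.
Determinant 252·7 − 28² = 980.
α = (803·7 − 28·95)/980 = 423/140; β = (252·95 − 28·803)/980 = 52/35.

α = 3.0214, β = 1.4857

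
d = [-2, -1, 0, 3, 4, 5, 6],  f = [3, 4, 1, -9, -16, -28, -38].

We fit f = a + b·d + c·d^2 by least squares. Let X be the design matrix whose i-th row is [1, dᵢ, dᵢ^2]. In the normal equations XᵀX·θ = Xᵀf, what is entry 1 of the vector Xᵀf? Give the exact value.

Entry 1 ↔ basis 1, so (Xᵀf)_{1} = Σᵢ fᵢ = (1)·(3) + (1)·(4) + (1)·(1) + (1)·(-9) + (1)·(-16) + (1)·(-28) + (1)·(-38) = -83.

-83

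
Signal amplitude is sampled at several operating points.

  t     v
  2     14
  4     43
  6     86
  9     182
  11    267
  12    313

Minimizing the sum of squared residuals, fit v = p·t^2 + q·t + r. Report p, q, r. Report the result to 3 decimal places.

p = 1.977, q = 2.275, r = 1.702

Forming XᵀX = [[43506, 4076, 402]; [4076, 402, 44]; [402, 44, 6]] and Xᵀv = [95961, 9047, 905]ᵀ gives XᵀX·[p, q, r]ᵀ = Xᵀv.
Inverting the 3×3 Gram matrix, [p, q, r]ᵀ = [5705/2886, 2189/962, 2456/1443]ᵀ.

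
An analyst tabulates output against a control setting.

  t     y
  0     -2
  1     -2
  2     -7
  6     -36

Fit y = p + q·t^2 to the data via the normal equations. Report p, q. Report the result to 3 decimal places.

The normal system AᵀA·[p, q]ᵀ = Aᵀy is [[4, 41]; [41, 1313]]·[p, q]ᵀ = [-47, -1326]ᵀ.
det = 4·1313 − 41² = 3571.
p = ((-47)·1313 − 41·(-1326))/3571 = -7345/3571; q = (4·(-1326) − 41·(-47))/3571 = -3377/3571.

p = -2.057, q = -0.946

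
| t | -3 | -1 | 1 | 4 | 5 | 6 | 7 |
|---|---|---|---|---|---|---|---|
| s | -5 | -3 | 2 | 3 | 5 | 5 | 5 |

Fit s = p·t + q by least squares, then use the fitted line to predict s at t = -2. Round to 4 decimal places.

Sums needed: Σt·t = 137, Σt = 19, Σ1 = 7.
For Xᵀs: Σt·s = 122, Σs = 12.
XᵀX·[p, q]ᵀ = Xᵀs becomes [[137, 19]; [19, 7]]·[p, q]ᵀ = [122, 12]ᵀ.
det = 137·7 − 19² = 598.
p = (122·7 − 19·12)/598 = 313/299; q = (137·12 − 19·122)/598 = -337/299.
At t = -2: ŝ = (313/299)·(-2) + (-337/299)·(1) = -963/299.

ŝ = -3.2207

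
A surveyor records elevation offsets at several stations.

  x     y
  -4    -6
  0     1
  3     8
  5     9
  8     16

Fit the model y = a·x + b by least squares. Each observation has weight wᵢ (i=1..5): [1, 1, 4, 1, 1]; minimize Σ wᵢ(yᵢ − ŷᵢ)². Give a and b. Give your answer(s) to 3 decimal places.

a = 1.822, b = 1.716

Forming AᵀWA = [[141, 21]; [21, 8]] and AᵀWy = [293, 52]ᵀ gives AᵀWA·[a, b]ᵀ = AᵀWy.
Determinant 141·8 − 21² = 687.
a = (293·8 − 21·52)/687 = 1252/687; b = (141·52 − 21·293)/687 = 393/229.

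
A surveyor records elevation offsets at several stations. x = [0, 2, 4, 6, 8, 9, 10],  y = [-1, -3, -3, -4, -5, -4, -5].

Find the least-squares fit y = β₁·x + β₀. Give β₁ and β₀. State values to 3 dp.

Sums needed: Σx·x = 301, Σx = 39, Σ1 = 7.
Right-hand side: Σx·y = -168, Σy = -25.
Eliminating β₀: 7·(row 1) − 39·(row 2) gives 586·β₁ = 7·(-168) − 39·(-25) = -201, so β₁ = -201/586.
Then β₀ = ((-25) − 39·(-201/586))/7 = -973/586.

β₁ = -0.343, β₀ = -1.660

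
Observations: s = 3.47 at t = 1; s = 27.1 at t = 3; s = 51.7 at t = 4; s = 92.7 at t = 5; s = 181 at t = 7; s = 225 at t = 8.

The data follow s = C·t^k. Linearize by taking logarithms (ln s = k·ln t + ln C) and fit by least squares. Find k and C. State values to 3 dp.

Linearized form: ln s = k·ln t + ln C. From the 6 transformed points,
AᵀA = [[13.8297, 8.1197]; [8.1197, 6]], rhs = [37.7625, 23.6331]ᵀ  (here Σln t = 8.1197, Σ(ln t)² = 13.8297, Σln s = 23.6331, Σln t·ln s = 37.7625).
Solving (det = 17.0487): k = 2.03424, ln C = 1.18595, so C = exp(1.18595) = 3.27378.

k = 2.034, C = 3.274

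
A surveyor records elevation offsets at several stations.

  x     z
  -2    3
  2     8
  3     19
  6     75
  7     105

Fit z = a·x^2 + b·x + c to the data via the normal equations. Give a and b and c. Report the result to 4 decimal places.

Forming AᵀA = [[3810, 586, 102]; [586, 102, 16]; [102, 16, 5]] and Aᵀz = [8060, 1252, 210]ᵀ gives AᵀA·[a, b, c]ᵀ = Aᵀz.
Solving the 3×3 system (Gaussian elimination) gives a = 25783/12782, b = 1289/1162, c = -17251/6391.

a = 2.0171, b = 1.1093, c = -2.6993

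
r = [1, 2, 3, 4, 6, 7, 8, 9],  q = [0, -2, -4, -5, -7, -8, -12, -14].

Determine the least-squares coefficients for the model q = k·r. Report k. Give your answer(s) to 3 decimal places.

k = -1.369

The normal equations are: 260·k = -356.
(Σr·r = 260, Σr·q = -356.)
k = (-356)/260 = -1.36923.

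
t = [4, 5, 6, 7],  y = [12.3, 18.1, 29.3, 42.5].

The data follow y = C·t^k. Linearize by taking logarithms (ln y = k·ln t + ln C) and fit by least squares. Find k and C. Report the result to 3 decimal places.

Let Y = ln y. Fitting Y = k·ln t + ln C by least squares:
XᵀX = [[11.5091, 6.7334]; [6.7334, 4]], rhs = [21.4879, 12.5326]ᵀ  (here Σln t = 6.7334, Σ(ln t)² = 11.5091, Σln y = 12.5326, Σln t·ln y = 21.4879).
Δ = 11.5091·4 − (6.7334)² = 0.6976; k = (21.4879·4 − 6.7334·12.5326)/0.6976 = 2.24257, ln C = (11.5091·12.5326 − 6.7334·21.4879)/0.6976 = -0.64187, so C = exp(-0.64187) = 0.52631.

k = 2.243, C = 0.526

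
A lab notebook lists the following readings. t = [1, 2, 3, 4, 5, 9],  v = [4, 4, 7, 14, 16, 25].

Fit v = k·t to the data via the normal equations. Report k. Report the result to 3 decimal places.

k = 2.897

Normal-equation sums: Σt·t = 136.
Moment sums: Σt·v = 394.
So AᵀA·[k]ᵀ = Aᵀv: [[136]]·[k]ᵀ = [394]ᵀ.
Hence k = 394 / 136 ≈ 2.89706.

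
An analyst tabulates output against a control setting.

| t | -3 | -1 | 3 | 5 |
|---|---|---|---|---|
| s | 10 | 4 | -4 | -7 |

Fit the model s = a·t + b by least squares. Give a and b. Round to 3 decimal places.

a = -2.100, b = 2.850

Sums needed: Σt·t = 44, Σt = 4, Σ1 = 4.
For Aᵀs: Σt·s = -81, Σs = 3.
Normal equations: [[44, 4]; [4, 4]]·[a, b]ᵀ = [-81, 3]ᵀ.
Determinant 44·4 − 4² = 160.
a = ((-81)·4 − 4·3)/160 = -21/10; b = (44·3 − 4·(-81))/160 = 57/20.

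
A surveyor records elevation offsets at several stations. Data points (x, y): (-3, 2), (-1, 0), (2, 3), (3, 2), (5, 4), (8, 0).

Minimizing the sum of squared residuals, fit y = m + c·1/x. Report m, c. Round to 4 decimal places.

m = 1.8835, c = 1.7211

Normal-equation sums: Σ1 = 6, Σ1/x = -7/40, Σ1/x·1/x = 22001/14400.
Moment sums: Σy = 11, Σ1/x·y = 23/10.
Normal equations: [[6, -7/40]; [-7/40, 22001/14400]]·[m, c]ᵀ = [11, 23/10]ᵀ.
Δ = 6·(22001/14400) − (-7/40)² = 8771/960.
m = (11·(22001/14400) − (-7/40)·(23/10))/(8771/960) = 35401/18795; c = (6·(23/10) − (-7/40)·11)/(8771/960) = 15096/8771.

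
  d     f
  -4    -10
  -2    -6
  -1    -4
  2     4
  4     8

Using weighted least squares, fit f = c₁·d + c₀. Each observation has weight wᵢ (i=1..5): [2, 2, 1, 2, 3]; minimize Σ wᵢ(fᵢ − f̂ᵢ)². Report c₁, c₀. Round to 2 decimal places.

Sums needed: Σwᵢ·d·d = 97, Σwᵢ·d = 3, Σwᵢ·1 = 10.
Right-hand side: Σwᵢ·d·f = 220, Σwᵢ·f = -4.
det = 97·10 − 3² = 961.
c₁ = (220·10 − 3·(-4))/961 = 2212/961; c₀ = (97·(-4) − 3·220)/961 = -1048/961.

c₁ = 2.30, c₀ = -1.09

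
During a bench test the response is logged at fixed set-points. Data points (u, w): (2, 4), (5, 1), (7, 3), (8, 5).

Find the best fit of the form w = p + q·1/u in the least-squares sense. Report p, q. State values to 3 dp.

Normal-equation sums: Σ1 = 4, Σ1/u = 271/280, Σ1/u·1/u = 25561/78400.
Moment sums: Σw = 13, Σ1/u·w = 911/280.
Normal equations: [[4, 271/280]; [271/280, 25561/78400]]·[p, q]ᵀ = [13, 911/280]ᵀ.
Eliminating q: (25561/78400)·(row 1) − (271/280)·(row 2) gives (28803/78400)·p = (25561/78400)·13 − (271/280)·(911/280) = 21353/19600, so p = 85412/28803.
Then q = ((911/280) − (271/280)·(85412/28803))/(25561/78400) = 33880/28803.

p = 2.965, q = 1.176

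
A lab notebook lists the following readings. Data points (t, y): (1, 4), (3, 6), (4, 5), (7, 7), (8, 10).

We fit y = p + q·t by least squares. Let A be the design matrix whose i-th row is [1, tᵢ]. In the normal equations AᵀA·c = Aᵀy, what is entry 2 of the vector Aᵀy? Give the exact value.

Entry 2 ↔ basis t, so (Aᵀy)_{2} = Σᵢ (t)·yᵢ = (1)·(4) + (3)·(6) + (4)·(5) + (7)·(7) + (8)·(10) = 171.

171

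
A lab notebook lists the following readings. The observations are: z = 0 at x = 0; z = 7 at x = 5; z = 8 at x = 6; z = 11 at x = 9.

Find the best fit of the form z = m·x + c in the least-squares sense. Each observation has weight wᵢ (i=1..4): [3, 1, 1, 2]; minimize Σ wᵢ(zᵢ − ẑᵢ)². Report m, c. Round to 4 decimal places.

Entries of AᵀWA: Σwᵢ·x·x = 223, Σwᵢ·x = 29, Σwᵢ·1 = 7.
And Σwᵢ·x·z = 281, Σwᵢ·z = 37.
So AᵀWA·[m, c]ᵀ = AᵀWz: [[223, 29]; [29, 7]]·[m, c]ᵀ = [281, 37]ᵀ.
Determinant 223·7 − 29² = 720.
m = (281·7 − 29·37)/720 = 149/120; c = (223·37 − 29·281)/720 = 17/120.

m = 1.2417, c = 0.1417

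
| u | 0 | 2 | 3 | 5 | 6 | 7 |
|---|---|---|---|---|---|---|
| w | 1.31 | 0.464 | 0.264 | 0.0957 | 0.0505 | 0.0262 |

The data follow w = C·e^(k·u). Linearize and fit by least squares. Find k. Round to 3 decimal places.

k = -0.553

With ln wᵢ as the transformed response and uᵢ as the regressor:
XᵀX = [[123.0000, 23.0000]; [23.0000, 6]], rhs = [-60.6725, -10.8040]ᵀ  (here Σu = 23.0000, Σ(u)² = 123.0000, Σln w = -10.8040, Σu·ln w = -60.6725).
Δ = 123.0000·6 − (23.0000)² = 209.0000; k = (-60.6725·6 − 23.0000·-10.8040)/209.0000 = -0.55284, ln C = (123.0000·-10.8040 − 23.0000·-60.6725)/209.0000 = 0.31856.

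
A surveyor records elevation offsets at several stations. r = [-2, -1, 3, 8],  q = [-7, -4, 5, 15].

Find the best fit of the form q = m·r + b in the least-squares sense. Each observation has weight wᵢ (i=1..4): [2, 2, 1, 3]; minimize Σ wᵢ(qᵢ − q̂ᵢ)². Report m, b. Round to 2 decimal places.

m = 2.17, b = -2.18

Compute the Gram sums: Σwᵢ·r·r = 211, Σwᵢ·r = 21, Σwᵢ·1 = 8.
And Σwᵢ·r·q = 411, Σwᵢ·q = 28.
Δ = 211·8 − 21² = 1247.
m = (411·8 − 21·28)/1247 = 2700/1247; b = (211·28 − 21·411)/1247 = -2723/1247.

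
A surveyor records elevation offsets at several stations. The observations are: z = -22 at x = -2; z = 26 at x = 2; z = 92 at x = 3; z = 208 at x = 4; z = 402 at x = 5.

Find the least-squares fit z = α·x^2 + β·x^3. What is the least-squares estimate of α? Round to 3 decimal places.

Sums needed: Σx^2·x^2 = 994, Σx^2·x^3 = 4392, Σx^3·x^3 = 20578.
For Aᵀz: Σx^2·z = 14222, Σx^3·z = 66430.
So AᵀA·[α, β]ᵀ = Aᵀz: [[994, 4392]; [4392, 20578]]·[α, β]ᵀ = [14222, 66430]ᵀ.
det = 994·20578 − 4392² = 1164868.
α = (14222·20578 − 4392·66430)/1164868 = 224939/291217; β = (994·66430 − 4392·14222)/1164868 = 892099/291217.

α = 0.772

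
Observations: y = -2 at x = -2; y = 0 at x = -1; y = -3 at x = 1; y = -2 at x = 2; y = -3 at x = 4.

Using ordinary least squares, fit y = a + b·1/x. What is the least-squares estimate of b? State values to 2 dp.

The normal equations are: 5·a + (1/4)·b = -10;  (1/4)·a + (41/16)·b = -15/4.
(Σ1 = 5, Σ1/x = 1/4, Σ1/x·1/x = 41/16, Σy = -10, Σ1/x·y = -15/4.)
Determinant 5·(41/16) − (1/4)² = 51/4.
a = ((-10)·(41/16) − (1/4)·(-15/4))/(51/4) = -395/204; b = (5·(-15/4) − (1/4)·(-10))/(51/4) = -65/51.

b = -1.27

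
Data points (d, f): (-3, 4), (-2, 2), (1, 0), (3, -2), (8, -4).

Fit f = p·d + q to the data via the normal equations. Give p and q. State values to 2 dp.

Sums needed: Σd·d = 87, Σd = 7, Σ1 = 5.
For Aᵀf: Σd·f = -54, Σf = 0.
AᵀA·[p, q]ᵀ = Aᵀf becomes [[87, 7]; [7, 5]]·[p, q]ᵀ = [-54, 0]ᵀ.
Determinant 87·5 − 7² = 386.
p = ((-54)·5 − 7·0)/386 = -135/193; q = (87·0 − 7·(-54))/386 = 189/193.

p = -0.70, q = 0.98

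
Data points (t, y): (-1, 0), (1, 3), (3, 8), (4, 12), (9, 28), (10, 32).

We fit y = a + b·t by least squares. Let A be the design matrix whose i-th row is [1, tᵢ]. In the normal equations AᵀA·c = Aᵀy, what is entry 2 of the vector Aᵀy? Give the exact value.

Entry 2 ↔ basis t, so (Aᵀy)_{2} = Σᵢ (t)·yᵢ = (-1)·(0) + (1)·(3) + (3)·(8) + (4)·(12) + (9)·(28) + (10)·(32) = 647.

647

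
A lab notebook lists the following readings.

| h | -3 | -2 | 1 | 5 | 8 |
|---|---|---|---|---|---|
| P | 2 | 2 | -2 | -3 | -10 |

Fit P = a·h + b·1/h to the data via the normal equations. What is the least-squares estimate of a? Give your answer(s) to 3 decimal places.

a = -1.026

Entries of MᵀM: Σh·h = 103, Σh·1/h = 5, Σ1/h·1/h = 20401/14400.
Right-hand side: Σh·P = -107, Σ1/h·P = -331/60.
MᵀM·[a, b]ᵀ = MᵀP becomes [[103, 5]; [5, 20401/14400]]·[a, b]ᵀ = [-107, -331/60]ᵀ.
Determinant 103·(20401/14400) − 5² = 1741303/14400.
a = ((-107)·(20401/14400) − 5·(-331/60))/(1741303/14400) = -1785707/1741303; b = (103·(-331/60) − 5·(-107))/(1741303/14400) = -478320/1741303.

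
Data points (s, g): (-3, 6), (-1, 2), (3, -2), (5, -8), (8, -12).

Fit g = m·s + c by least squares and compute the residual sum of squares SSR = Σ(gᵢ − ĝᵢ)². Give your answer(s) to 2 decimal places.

Sums needed: Σs·s = 108, Σs = 12, Σ1 = 5.
For Xᵀg: Σs·g = -162, Σg = -14.
XᵀX·[m, c]ᵀ = Xᵀg becomes [[108, 12]; [12, 5]]·[m, c]ᵀ = [-162, -14]ᵀ.
Δ = 108·5 − 12² = 396.
m = ((-162)·5 − 12·(-14))/396 = -107/66; c = (108·(-14) − 12·(-162))/396 = 12/11.
Residuals: 1/22, -47/66, 39/22, -65/66, -4/33; SSR = 51/11.

SSR = 4.64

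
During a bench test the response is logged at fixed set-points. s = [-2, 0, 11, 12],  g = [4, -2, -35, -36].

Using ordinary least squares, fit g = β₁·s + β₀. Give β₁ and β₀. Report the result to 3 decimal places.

β₁ = -2.915, β₀ = -1.946

Normal-equation sums: Σs·s = 269, Σs = 21, Σ1 = 4.
Right-hand side: Σs·g = -825, Σg = -69.
Normal equations: [[269, 21]; [21, 4]]·[β₁, β₀]ᵀ = [-825, -69]ᵀ.
Δ = 269·4 − 21² = 635.
β₁ = ((-825)·4 − 21·(-69))/635 = -1851/635; β₀ = (269·(-69) − 21·(-825))/635 = -1236/635.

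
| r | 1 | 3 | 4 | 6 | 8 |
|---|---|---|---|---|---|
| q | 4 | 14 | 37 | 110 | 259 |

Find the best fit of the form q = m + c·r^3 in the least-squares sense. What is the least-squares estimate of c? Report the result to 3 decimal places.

c = 0.500

The normal system AᵀA·[m, c]ᵀ = Aᵀq is [[5, 820]; [820, 313626]]·[m, c]ᵀ = [424, 159118]ᵀ.
Eliminating c: 313626·(row 1) − 820·(row 2) gives 895730·m = 313626·424 − 820·159118 = 2500664, so m = 1250332/447865.
Then c = (159118 − 820·(1250332/447865))/313626 = 44791/89573.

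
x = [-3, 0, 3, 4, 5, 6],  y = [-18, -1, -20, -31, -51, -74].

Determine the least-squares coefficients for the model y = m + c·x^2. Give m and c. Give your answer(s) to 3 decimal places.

m = -0.457, c = -2.024

Setting ∂/∂m … = 0 gives: 6·m + 95·c = -195;  95·m + 2339·c = -4777.
(Σ1 = 6, Σx^2 = 95, Σx^2·x^2 = 2339, Σy = -195, Σx^2·y = -4777.)
Eliminating c: 2339·(row 1) − 95·(row 2) gives 5009·m = 2339·(-195) − 95·(-4777) = -2290, so m = -2290/5009.
Then c = ((-4777) − 95·(-2290/5009))/2339 = -10137/5009.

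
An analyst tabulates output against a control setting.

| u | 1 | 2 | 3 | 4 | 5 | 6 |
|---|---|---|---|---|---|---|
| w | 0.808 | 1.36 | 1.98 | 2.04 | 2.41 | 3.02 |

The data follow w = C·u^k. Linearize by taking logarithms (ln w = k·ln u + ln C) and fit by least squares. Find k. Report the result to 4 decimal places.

k = 0.7002

Taking logs, ln w = k·ln u + ln C, so regress ln w on ln u.
XᵀX = [[9.4099, 6.5793]; [6.5793, 6]], rhs = [5.3480, 3.4752]ᵀ  (here Σln u = 6.5793, Σ(ln u)² = 9.4099, Σln w = 3.4752, Σln u·ln w = 5.3480).
Solving (det = 13.1729): k = 0.70020, ln C = -0.18860.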